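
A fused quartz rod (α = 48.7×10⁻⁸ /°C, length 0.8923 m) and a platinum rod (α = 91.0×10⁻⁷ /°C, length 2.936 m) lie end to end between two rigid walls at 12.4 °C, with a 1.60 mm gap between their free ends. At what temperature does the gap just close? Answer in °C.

Gap closes when ΔL₁ + ΔL₂ = 1.60 mm = 1.60×10⁻³ m
(α₁L₁ + α₂L₂)ΔT = g
α₁L₁ + α₂L₂ = 48.7×10⁻⁸×0.8923 + 91.0×10⁻⁷×2.936 = 2.71521501×10⁻⁵ m/K
ΔT = 1.60×10⁻³ / 2.71521501×10⁻⁵ = 58.927 K
T = 12.4 + 58.927 = 71.327 °C

T = 71.3 °C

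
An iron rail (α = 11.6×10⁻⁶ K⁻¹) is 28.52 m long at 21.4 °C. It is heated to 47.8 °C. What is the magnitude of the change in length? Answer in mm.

|ΔT| = |47.8 − 21.4| = 26.4 K
ΔL = αL₀ΔT = (11.6×10⁻⁶)(28.52)(26.4) = 8.73×10⁻³ m

ΔL = 8.73 mm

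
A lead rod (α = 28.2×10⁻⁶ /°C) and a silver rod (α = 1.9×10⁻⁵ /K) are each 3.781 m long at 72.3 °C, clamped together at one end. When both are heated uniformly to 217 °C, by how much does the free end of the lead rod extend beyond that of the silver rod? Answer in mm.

ΔT = 144.7 K
lead: ΔL = 28.2×10⁻⁶ × 3.781 m × 144.7 = 1.5429×10⁻² m = 15.429 mm
silver: ΔL = 1.9×10⁻⁵ × 3.781 m × 144.7 = 1.0395×10⁻² m = 10.395 mm
difference = 15.429 − 10.395 = 5.034 mm

5.03 mm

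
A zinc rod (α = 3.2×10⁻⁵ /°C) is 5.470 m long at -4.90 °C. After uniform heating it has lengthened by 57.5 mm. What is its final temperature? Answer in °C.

T = 324 °C

ΔL = αL₀ΔT ⇒ ΔT = ΔL / (αL₀)
ΔT = 57.5×10⁻³ m / (3.2×10⁻⁵ × 5.470 m) = 328.50 K
T = -4.90 + 328.50 = 323.60 °C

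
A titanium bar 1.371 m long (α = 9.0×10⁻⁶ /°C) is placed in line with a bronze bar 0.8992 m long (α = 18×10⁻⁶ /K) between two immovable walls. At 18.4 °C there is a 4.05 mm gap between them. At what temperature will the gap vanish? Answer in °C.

α₁L₁ = 1.2339×10⁻⁵ m/K, α₂L₂ = 1.61856×10⁻⁵ m/K → total 2.85246×10⁻⁵ m/K
ΔT = g/(α₁L₁+α₂L₂) = 4.05×10⁻³ / 2.85246×10⁻⁵ = 141.98 K
T = 18.4 + 141.98 = 160.38 °C

T = 160 °C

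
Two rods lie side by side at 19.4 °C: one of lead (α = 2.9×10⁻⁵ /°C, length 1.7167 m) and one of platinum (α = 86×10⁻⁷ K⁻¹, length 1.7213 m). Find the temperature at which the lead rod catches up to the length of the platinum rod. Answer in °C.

T = 150.9 °C

L₁(1 + α₁ΔT) = L₂(1 + α₂ΔT) ⇒ ΔT = (L₂ − L₁)/(α₁L₁ − α₂L₂)
L₂ − L₁ = 1.7213 − 1.7167 = 4.60×10⁻³ m
α₁L₁ − α₂L₂ = 2.9×10⁻⁵×1.7167 − 86×10⁻⁷×1.7213 = 3.498112×10⁻⁵ m/K
ΔT = 4.60×10⁻³ / 3.498112×10⁻⁵ = 131.500 K
T = 19.4 + 131.500 = 150.900 °C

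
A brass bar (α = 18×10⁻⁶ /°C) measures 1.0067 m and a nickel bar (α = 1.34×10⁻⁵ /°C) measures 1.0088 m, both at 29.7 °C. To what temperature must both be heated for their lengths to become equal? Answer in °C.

Equal length when α₁L₁ΔT − α₂L₂ΔT = L₂ − L₁ = 2.10×10⁻³ m
α₁L₁ = 1.81206×10⁻⁵, α₂L₂ = 1.351792×10⁻⁵ → Δ(αL) = 4.60268×10⁻⁶ m/K
ΔT = 2.10×10⁻³ / 4.60268×10⁻⁶ = 456.256 K, so T = 29.7 + 456.256 = 485.956 °C

T = 486.0 °C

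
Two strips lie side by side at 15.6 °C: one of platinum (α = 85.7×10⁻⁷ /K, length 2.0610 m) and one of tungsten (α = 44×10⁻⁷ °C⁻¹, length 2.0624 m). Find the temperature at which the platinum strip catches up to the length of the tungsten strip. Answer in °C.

T = 178.6 °C

L₁(1 + α₁ΔT) = L₂(1 + α₂ΔT) ⇒ ΔT = (L₂ − L₁)/(α₁L₁ − α₂L₂)
L₂ − L₁ = 2.0624 − 2.0610 = 1.40×10⁻³ m
α₁L₁ − α₂L₂ = 85.7×10⁻⁷×2.0610 − 44×10⁻⁷×2.0624 = 8.58821×10⁻⁶ m/K
ΔT = 1.40×10⁻³ / 8.58821×10⁻⁶ = 163.014 K
T = 15.6 + 163.014 = 178.614 °C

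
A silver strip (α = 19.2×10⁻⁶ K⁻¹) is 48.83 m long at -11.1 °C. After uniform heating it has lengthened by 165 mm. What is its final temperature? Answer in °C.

ΔL = αL₀ΔT ⇒ ΔT = ΔL / (αL₀)
ΔT = 165×10⁻³ m / (19.2×10⁻⁶ × 48.83 m) = 175.99 K
T = -11.1 + 175.99 = 164.89 °C

T = 165 °C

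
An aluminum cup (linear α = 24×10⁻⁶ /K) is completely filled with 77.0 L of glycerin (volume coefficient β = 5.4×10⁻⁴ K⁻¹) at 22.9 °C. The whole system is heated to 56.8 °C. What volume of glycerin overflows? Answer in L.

1.22 L

The cup also expands: β_container ≈ 3α = 7.2×10⁻⁵ /K
Net overflow = V₀(β_liq − 3α_cont)ΔT
β − 3α = 5.40×10⁻⁴ − 7.2×10⁻⁵ = 4.68×10⁻⁴ /K; ΔT = 33.9 K
ΔV = 77.0 × 4.68×10⁻⁴ × 33.9 = 1.22 L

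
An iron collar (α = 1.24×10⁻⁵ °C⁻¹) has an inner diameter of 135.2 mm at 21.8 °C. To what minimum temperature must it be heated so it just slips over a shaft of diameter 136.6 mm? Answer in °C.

Required Δd = 136.6 − 135.2 = 1.4 mm
Δd = αd₀ΔT ⇒ ΔT = Δd/(αd₀) = 1.4 / (1.24×10⁻⁵ × 135.2) = 835.08 K
T_min = 21.8 + 835.08 = 856.88 °C

T = 857 °C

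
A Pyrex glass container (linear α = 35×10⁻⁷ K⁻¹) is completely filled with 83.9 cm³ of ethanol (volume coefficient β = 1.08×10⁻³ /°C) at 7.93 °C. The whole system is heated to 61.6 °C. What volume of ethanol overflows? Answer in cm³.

The container also expands: β_container ≈ 3α = 1.05×10⁻⁵ /K
Net overflow = V₀(β_liq − 3α_cont)ΔT
β − 3α = 1.08×10⁻³ − 1.05×10⁻⁵ = 1.0695×10⁻³ /K; ΔT = 53.67 K
ΔV = 83.9 × 1.0695×10⁻³ × 53.67 = 4.82 cm³

4.82 cm³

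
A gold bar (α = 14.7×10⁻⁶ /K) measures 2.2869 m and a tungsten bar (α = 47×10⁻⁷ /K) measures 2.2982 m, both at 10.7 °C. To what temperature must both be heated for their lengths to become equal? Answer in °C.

L₁(1 + α₁ΔT) = L₂(1 + α₂ΔT) ⇒ ΔT = (L₂ − L₁)/(α₁L₁ − α₂L₂)
L₂ − L₁ = 2.2982 − 2.2869 = 1.13×10⁻² m
α₁L₁ − α₂L₂ = 14.7×10⁻⁶×2.2869 − 47×10⁻⁷×2.2982 = 2.281589×10⁻⁵ m/K
ΔT = 1.13×10⁻² / 2.281589×10⁻⁵ = 495.269 K
T = 10.7 + 495.269 = 505.969 °C

T = 506.0 °C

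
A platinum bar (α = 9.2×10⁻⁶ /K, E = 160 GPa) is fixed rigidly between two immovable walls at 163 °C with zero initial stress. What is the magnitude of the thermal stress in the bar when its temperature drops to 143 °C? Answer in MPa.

σ = 29.4 MPa

Fully constrained: the free strain ε = αΔT is blocked, so σ = Eε = EαΔT.
|ΔT| = 20 K
σ = 160×10⁹ × 9.2×10⁻⁶ × 20 = 2.94×10⁷ Pa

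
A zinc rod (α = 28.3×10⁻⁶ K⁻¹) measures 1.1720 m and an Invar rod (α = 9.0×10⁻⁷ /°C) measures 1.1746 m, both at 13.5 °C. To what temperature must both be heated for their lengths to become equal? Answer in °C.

T = 94.47 °C

L₁(1 + α₁ΔT) = L₂(1 + α₂ΔT) ⇒ ΔT = (L₂ − L₁)/(α₁L₁ − α₂L₂)
L₂ − L₁ = 1.1746 − 1.1720 = 2.60×10⁻³ m
α₁L₁ − α₂L₂ = 28.3×10⁻⁶×1.1720 − 9.0×10⁻⁷×1.1746 = 3.211046×10⁻⁵ m/K
ΔT = 2.60×10⁻³ / 3.211046×10⁻⁵ = 80.9705 K
T = 13.5 + 80.9705 = 94.4705 °C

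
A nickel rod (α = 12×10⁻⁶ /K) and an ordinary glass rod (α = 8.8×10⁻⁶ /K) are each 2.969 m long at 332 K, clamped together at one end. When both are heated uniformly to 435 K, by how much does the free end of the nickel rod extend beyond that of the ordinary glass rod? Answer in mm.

ΔT = 103 K
nickel: ΔL = 12×10⁻⁶ × 2.969 m × 103 = 3.6697×10⁻³ m = 3.6697 mm
ordinary glass: ΔL = 8.8×10⁻⁶ × 2.969 m × 103 = 2.6911×10⁻³ m = 2.6911 mm
difference = 3.6697 − 2.6911 = 0.9786 mm

0.979 mm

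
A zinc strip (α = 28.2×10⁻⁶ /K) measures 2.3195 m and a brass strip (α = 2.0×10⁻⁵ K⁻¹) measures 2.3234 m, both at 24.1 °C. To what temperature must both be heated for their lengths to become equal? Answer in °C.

T = 230.0 °C

Equal length when α₁L₁ΔT − α₂L₂ΔT = L₂ − L₁ = 3.90×10⁻³ m
α₁L₁ = 6.54099×10⁻⁵, α₂L₂ = 4.6468×10⁻⁵ → Δ(αL) = 1.89419×10⁻⁵ m/K
ΔT = 3.90×10⁻³ / 1.89419×10⁻⁵ = 205.893 K, so T = 24.1 + 205.893 = 229.993 °C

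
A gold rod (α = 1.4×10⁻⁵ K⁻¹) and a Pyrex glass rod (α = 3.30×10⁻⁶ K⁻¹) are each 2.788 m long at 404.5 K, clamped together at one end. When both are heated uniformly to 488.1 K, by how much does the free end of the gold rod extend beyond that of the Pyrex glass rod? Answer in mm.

2.49 mm

ΔT = 83.6 K
gold: ΔL = 1.4×10⁻⁵ × 2.788 m × 83.6 = 3.2631×10⁻³ m = 3.2631 mm
Pyrex glass: ΔL = 3.30×10⁻⁶ × 2.788 m × 83.6 = 7.6915×10⁻⁴ m = 0.76915 mm
difference = 3.2631 − 0.76915 = 2.49395 mm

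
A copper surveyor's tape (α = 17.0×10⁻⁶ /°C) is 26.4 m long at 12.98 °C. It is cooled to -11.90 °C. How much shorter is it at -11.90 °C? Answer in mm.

|ΔT| = |-11.90 − 12.98| = 24.88 K
ΔL = αL₀ΔT = (17.0×10⁻⁶)(26.4)(24.88) = 1.12×10⁻² m

ΔL = 11.2 mm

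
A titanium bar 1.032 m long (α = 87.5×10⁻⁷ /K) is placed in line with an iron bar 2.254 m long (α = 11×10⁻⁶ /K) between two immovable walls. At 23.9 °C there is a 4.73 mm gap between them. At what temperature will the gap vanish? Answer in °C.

α₁L₁ = 9.030×10⁻⁶ m/K, α₂L₂ = 2.4794×10⁻⁵ m/K → total 3.3824×10⁻⁵ m/K
ΔT = g/(α₁L₁+α₂L₂) = 4.73×10⁻³ / 3.3824×10⁻⁵ = 139.84 K
T = 23.9 + 139.84 = 163.74 °C

T = 164 °C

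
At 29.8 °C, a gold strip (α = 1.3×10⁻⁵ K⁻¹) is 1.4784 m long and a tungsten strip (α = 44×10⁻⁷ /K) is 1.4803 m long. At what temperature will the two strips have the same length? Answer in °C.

T = 179.3 °C

L₁(1 + α₁ΔT) = L₂(1 + α₂ΔT) ⇒ ΔT = (L₂ − L₁)/(α₁L₁ − α₂L₂)
L₂ − L₁ = 1.4803 − 1.4784 = 1.90×10⁻³ m
α₁L₁ − α₂L₂ = 1.3×10⁻⁵×1.4784 − 44×10⁻⁷×1.4803 = 1.270588×10⁻⁵ m/K
ΔT = 1.90×10⁻³ / 1.270588×10⁻⁵ = 149.537 K
T = 29.8 + 149.537 = 179.337 °C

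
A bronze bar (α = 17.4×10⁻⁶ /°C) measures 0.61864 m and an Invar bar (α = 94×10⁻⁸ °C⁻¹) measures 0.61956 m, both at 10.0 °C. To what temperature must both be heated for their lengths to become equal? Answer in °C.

T = 100.4 °C

L₁(1 + α₁ΔT) = L₂(1 + α₂ΔT) ⇒ ΔT = (L₂ − L₁)/(α₁L₁ − α₂L₂)
L₂ − L₁ = 0.61956 − 0.61864 = 9.20×10⁻⁴ m
α₁L₁ − α₂L₂ = 17.4×10⁻⁶×0.61864 − 94×10⁻⁸×0.61956 = 1.01819496×10⁻⁵ m/K
ΔT = 9.20×10⁻⁴ / 1.01819496×10⁻⁵ = 90.356 K
T = 10.0 + 90.356 = 100.356 °C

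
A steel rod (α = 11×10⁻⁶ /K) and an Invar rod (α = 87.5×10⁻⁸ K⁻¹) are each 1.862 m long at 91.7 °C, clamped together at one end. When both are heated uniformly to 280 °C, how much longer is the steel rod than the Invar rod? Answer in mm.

ΔT = 188.3 K
steel: ΔL = 11×10⁻⁶ × 1.862 m × 188.3 = 3.8568×10⁻³ m = 3.8568 mm
Invar: ΔL = 87.5×10⁻⁸ × 1.862 m × 188.3 = 3.0679×10⁻⁴ m = 0.30679 mm
difference = 3.8568 − 0.30679 = 3.55001 mm

3.55 mm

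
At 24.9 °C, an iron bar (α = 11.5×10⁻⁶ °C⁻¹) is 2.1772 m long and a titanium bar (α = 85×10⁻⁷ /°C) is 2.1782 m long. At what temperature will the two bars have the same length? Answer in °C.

T = 178.2 °C

L₁(1 + α₁ΔT) = L₂(1 + α₂ΔT) ⇒ ΔT = (L₂ − L₁)/(α₁L₁ − α₂L₂)
L₂ − L₁ = 2.1782 − 2.1772 = 1.00×10⁻³ m
α₁L₁ − α₂L₂ = 11.5×10⁻⁶×2.1772 − 85×10⁻⁷×2.1782 = 6.5231×10⁻⁶ m/K
ΔT = 1.00×10⁻³ / 6.5231×10⁻⁶ = 153.301 K
T = 24.9 + 153.301 = 178.201 °C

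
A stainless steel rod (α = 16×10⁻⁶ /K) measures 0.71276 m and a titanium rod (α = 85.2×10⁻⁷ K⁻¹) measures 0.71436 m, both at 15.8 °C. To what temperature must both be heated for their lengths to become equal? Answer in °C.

T = 316.7 °C

Equal length when α₁L₁ΔT − α₂L₂ΔT = L₂ − L₁ = 1.60×10⁻³ m
α₁L₁ = 1.140416×10⁻⁵, α₂L₂ = 6.0863472×10⁻⁶ → Δ(αL) = 5.3178128×10⁻⁶ m/K
ΔT = 1.60×10⁻³ / 5.3178128×10⁻⁶ = 300.876 K, so T = 15.8 + 300.876 = 316.676 °C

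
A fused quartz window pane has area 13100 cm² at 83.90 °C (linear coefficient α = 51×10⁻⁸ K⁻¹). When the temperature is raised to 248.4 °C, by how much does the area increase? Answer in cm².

Area coefficient ≈ 2α; |ΔT| = 164.50 K
ΔA = 2αA₀ΔT = 2(51×10⁻⁸)(13100)(164.50) = 2.20 cm²

ΔA = 2.20 cm²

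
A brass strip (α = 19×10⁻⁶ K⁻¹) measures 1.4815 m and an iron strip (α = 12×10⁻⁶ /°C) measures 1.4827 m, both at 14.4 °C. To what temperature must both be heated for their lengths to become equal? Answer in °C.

Equal length when α₁L₁ΔT − α₂L₂ΔT = L₂ − L₁ = 1.20×10⁻³ m
α₁L₁ = 2.81485×10⁻⁵, α₂L₂ = 1.77924×10⁻⁵ → Δ(αL) = 1.03561×10⁻⁵ m/K
ΔT = 1.20×10⁻³ / 1.03561×10⁻⁵ = 115.874 K, so T = 14.4 + 115.874 = 130.274 °C

T = 130.3 °C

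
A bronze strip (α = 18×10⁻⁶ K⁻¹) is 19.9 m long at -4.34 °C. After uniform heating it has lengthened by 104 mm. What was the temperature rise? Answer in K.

ΔL = αL₀ΔT ⇒ ΔT = ΔL / (αL₀)
ΔT = 104×10⁻³ m / (18×10⁻⁶ × 19.9 m) = 290.34 K

ΔT = 290 K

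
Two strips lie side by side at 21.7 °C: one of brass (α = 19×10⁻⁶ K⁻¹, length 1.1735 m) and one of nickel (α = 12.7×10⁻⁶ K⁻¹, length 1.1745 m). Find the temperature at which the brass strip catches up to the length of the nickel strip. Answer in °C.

Equal length when α₁L₁ΔT − α₂L₂ΔT = L₂ − L₁ = 1.00×10⁻³ m
α₁L₁ = 2.22965×10⁻⁵, α₂L₂ = 1.491615×10⁻⁵ → Δ(αL) = 7.38035×10⁻⁶ m/K
ΔT = 1.00×10⁻³ / 7.38035×10⁻⁶ = 135.495 K, so T = 21.7 + 135.495 = 157.195 °C

T = 157.2 °C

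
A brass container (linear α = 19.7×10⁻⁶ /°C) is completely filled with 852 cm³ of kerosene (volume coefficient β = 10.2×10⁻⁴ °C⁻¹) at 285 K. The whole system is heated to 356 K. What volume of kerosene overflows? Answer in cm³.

58.1 cm³

The container also expands: β_container ≈ 3α = 5.91×10⁻⁵ /K
Net overflow = V₀(β_liq − 3α_cont)ΔT
β − 3α = 1.02×10⁻³ − 5.91×10⁻⁵ = 9.609×10⁻⁴ /K; ΔT = 71 K
ΔV = 852 × 9.609×10⁻⁴ × 71 = 58.1 cm³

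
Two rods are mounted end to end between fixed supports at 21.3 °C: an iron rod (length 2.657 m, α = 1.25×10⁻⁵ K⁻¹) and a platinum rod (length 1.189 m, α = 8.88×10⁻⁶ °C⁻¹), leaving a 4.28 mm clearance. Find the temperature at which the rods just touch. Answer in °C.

α₁L₁ = 3.32125×10⁻⁵ m/K, α₂L₂ = 1.055832×10⁻⁵ m/K → total 4.377082×10⁻⁵ m/K
ΔT = g/(α₁L₁+α₂L₂) = 4.28×10⁻³ / 4.377082×10⁻⁵ = 97.78 K
T = 21.3 + 97.78 = 119.08 °C

T = 119 °C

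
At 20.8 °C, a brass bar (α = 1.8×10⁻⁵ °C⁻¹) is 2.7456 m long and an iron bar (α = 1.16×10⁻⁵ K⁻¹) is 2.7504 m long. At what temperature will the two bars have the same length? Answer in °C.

Equal length when α₁L₁ΔT − α₂L₂ΔT = L₂ − L₁ = 4.80×10⁻³ m
α₁L₁ = 4.94208×10⁻⁵, α₂L₂ = 3.190464×10⁻⁵ → Δ(αL) = 1.751616×10⁻⁵ m/K
ΔT = 4.80×10⁻³ / 1.751616×10⁻⁵ = 274.033 K, so T = 20.8 + 274.033 = 294.833 °C

T = 294.8 °C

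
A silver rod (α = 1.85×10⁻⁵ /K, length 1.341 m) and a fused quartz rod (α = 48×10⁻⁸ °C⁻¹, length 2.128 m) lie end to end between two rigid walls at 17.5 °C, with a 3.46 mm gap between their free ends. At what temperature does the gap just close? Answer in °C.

Gap closes when ΔL₁ + ΔL₂ = 3.46 mm = 3.46×10⁻³ m
(α₁L₁ + α₂L₂)ΔT = g
α₁L₁ + α₂L₂ = 1.85×10⁻⁵×1.341 + 48×10⁻⁸×2.128 = 2.582994×10⁻⁵ m/K
ΔT = 3.46×10⁻³ / 2.582994×10⁻⁵ = 133.95 K
T = 17.5 + 133.95 = 151.45 °C

T = 151 °C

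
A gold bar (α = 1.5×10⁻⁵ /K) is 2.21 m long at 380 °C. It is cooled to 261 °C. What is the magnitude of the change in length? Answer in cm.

|ΔT| = |261 − 380| = 119 K
ΔL = αL₀ΔT = (1.5×10⁻⁵)(2.21)(119) = 3.94×10⁻³ m

ΔL = 0.394 cm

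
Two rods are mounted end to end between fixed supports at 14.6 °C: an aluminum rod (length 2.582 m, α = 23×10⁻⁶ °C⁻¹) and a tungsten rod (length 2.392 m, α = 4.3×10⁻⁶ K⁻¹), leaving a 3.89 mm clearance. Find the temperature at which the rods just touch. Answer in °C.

Gap closes when ΔL₁ + ΔL₂ = 3.89 mm = 3.89×10⁻³ m
(α₁L₁ + α₂L₂)ΔT = g
α₁L₁ + α₂L₂ = 23×10⁻⁶×2.582 + 4.3×10⁻⁶×2.392 = 6.96716×10⁻⁵ m/K
ΔT = 3.89×10⁻³ / 6.96716×10⁻⁵ = 55.833 K
T = 14.6 + 55.833 = 70.433 °C

T = 70.4 °C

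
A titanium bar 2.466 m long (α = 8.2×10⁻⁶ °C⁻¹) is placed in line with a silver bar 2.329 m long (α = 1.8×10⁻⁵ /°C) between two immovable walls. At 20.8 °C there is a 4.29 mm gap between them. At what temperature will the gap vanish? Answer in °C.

T = 89.8 °C

α₁L₁ = 2.02212×10⁻⁵ m/K, α₂L₂ = 4.1922×10⁻⁵ m/K → total 6.21432×10⁻⁵ m/K
ΔT = g/(α₁L₁+α₂L₂) = 4.29×10⁻³ / 6.21432×10⁻⁵ = 69.034 K
T = 20.8 + 69.034 = 89.834 °C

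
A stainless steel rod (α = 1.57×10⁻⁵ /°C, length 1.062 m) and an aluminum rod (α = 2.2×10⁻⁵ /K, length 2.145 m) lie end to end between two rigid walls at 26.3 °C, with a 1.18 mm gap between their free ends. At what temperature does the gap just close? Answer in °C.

Gap closes when ΔL₁ + ΔL₂ = 1.18 mm = 1.18×10⁻³ m
(α₁L₁ + α₂L₂)ΔT = g
α₁L₁ + α₂L₂ = 1.57×10⁻⁵×1.062 + 2.2×10⁻⁵×2.145 = 6.38634×10⁻⁵ m/K
ΔT = 1.18×10⁻³ / 6.38634×10⁻⁵ = 18.477 K
T = 26.3 + 18.477 = 44.777 °C

T = 44.8 °C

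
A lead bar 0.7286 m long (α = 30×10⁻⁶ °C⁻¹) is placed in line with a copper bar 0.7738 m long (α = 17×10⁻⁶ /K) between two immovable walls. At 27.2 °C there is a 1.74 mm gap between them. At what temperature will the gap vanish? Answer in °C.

T = 76.9 °C

α₁L₁ = 2.1858×10⁻⁵ m/K, α₂L₂ = 1.31546×10⁻⁵ m/K → total 3.50126×10⁻⁵ m/K
ΔT = g/(α₁L₁+α₂L₂) = 1.74×10⁻³ / 3.50126×10⁻⁵ = 49.696 K
T = 27.2 + 49.696 = 76.896 °C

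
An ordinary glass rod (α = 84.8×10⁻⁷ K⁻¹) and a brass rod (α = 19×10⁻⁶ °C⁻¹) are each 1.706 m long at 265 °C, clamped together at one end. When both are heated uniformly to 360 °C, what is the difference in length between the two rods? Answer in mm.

1.70 mm

ΔT = 95 K
ordinary glass: ΔL = 84.8×10⁻⁷ × 1.706 m × 95 = 1.3744×10⁻³ m = 1.3744 mm
brass: ΔL = 19×10⁻⁶ × 1.706 m × 95 = 3.0793×10⁻³ m = 3.0793 mm
difference = 3.0793 − 1.3744 = 1.7049 mm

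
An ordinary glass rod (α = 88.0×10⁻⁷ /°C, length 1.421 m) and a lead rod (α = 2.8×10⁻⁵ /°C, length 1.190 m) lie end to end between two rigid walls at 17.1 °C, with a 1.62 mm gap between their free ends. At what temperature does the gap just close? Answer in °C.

α₁L₁ = 1.25048×10⁻⁵ m/K, α₂L₂ = 3.332×10⁻⁵ m/K → total 4.58248×10⁻⁵ m/K
ΔT = g/(α₁L₁+α₂L₂) = 1.62×10⁻³ / 4.58248×10⁻⁵ = 35.352 K
T = 17.1 + 35.352 = 52.452 °C

T = 52.5 °C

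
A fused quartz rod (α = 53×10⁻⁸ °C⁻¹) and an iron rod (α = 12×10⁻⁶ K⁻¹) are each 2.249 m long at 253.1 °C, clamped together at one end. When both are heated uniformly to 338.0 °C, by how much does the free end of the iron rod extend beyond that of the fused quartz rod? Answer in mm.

ΔT = 84.9 K
fused quartz: ΔL = 53×10⁻⁸ × 2.249 m × 84.9 = 1.0120×10⁻⁴ m = 0.10120 mm
iron: ΔL = 12×10⁻⁶ × 2.249 m × 84.9 = 2.2913×10⁻³ m = 2.2913 mm
difference = 2.2913 − 0.10120 = 2.1901 mm

2.19 mm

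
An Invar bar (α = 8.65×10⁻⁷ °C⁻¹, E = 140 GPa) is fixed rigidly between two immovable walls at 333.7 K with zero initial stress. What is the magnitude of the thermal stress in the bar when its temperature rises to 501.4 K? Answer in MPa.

Fully constrained: the free strain ε = αΔT is blocked, so σ = Eε = EαΔT.
|ΔT| = 167.7 K
σ = 140×10⁹ × 8.65×10⁻⁷ × 167.7 = 2.03×10⁷ Pa

σ = 20.3 MPa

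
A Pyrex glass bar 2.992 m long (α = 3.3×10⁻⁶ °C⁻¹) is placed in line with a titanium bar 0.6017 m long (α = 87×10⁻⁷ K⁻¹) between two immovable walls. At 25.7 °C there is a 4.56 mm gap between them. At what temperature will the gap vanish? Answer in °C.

T = 328 °C

Gap closes when ΔL₁ + ΔL₂ = 4.56 mm = 4.56×10⁻³ m
(α₁L₁ + α₂L₂)ΔT = g
α₁L₁ + α₂L₂ = 3.3×10⁻⁶×2.992 + 87×10⁻⁷×0.6017 = 1.510839×10⁻⁵ m/K
ΔT = 4.56×10⁻³ / 1.510839×10⁻⁵ = 301.82 K
T = 25.7 + 301.82 = 327.52 °C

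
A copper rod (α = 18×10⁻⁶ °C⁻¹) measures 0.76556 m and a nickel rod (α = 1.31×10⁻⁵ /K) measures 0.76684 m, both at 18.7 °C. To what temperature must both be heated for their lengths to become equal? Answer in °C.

Equal length when α₁L₁ΔT − α₂L₂ΔT = L₂ − L₁ = 1.28×10⁻³ m
α₁L₁ = 1.378008×10⁻⁵, α₂L₂ = 1.0045604×10⁻⁵ → Δ(αL) = 3.734476×10⁻⁶ m/K
ΔT = 1.28×10⁻³ / 3.734476×10⁻⁶ = 342.752 K, so T = 18.7 + 342.752 = 361.452 °C

T = 361.5 °C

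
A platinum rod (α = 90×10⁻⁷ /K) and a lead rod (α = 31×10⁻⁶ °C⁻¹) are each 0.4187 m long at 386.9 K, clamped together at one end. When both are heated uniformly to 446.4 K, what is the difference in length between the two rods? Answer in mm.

0.548 mm

ΔT = 59.5 K
platinum: ΔL = 90×10⁻⁷ × 0.4187 m × 59.5 = 2.2421×10⁻⁴ m = 0.22421 mm
lead: ΔL = 31×10⁻⁶ × 0.4187 m × 59.5 = 7.7229×10⁻⁴ m = 0.77229 mm
difference = 0.77229 − 0.22421 = 0.54808 mm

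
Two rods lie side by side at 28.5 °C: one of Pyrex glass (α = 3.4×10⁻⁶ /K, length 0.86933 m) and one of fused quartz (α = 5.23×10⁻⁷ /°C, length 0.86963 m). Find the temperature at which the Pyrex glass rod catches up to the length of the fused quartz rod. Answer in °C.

L₁(1 + α₁ΔT) = L₂(1 + α₂ΔT) ⇒ ΔT = (L₂ − L₁)/(α₁L₁ − α₂L₂)
L₂ − L₁ = 0.86963 − 0.86933 = 3.00×10⁻⁴ m
α₁L₁ − α₂L₂ = 3.4×10⁻⁶×0.86933 − 5.23×10⁻⁷×0.86963 = 2.50090551×10⁻⁶ m/K
ΔT = 3.00×10⁻⁴ / 2.50090551×10⁻⁶ = 119.957 K
T = 28.5 + 119.957 = 148.457 °C

T = 148.5 °C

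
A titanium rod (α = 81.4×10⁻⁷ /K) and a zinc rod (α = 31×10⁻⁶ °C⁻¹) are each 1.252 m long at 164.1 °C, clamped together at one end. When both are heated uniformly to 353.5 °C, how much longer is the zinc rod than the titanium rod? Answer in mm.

ΔT = 189.4 K
titanium: ΔL = 81.4×10⁻⁷ × 1.252 m × 189.4 = 1.9302×10⁻³ m = 1.9302 mm
zinc: ΔL = 31×10⁻⁶ × 1.252 m × 189.4 = 7.3510×10⁻³ m = 7.3510 mm
difference = 7.3510 − 1.9302 = 5.4208 mm

5.42 mm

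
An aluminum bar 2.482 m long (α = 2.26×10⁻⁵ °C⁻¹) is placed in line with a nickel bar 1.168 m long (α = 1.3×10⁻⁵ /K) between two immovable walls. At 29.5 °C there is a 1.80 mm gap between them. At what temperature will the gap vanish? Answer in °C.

Gap closes when ΔL₁ + ΔL₂ = 1.80 mm = 1.80×10⁻³ m
(α₁L₁ + α₂L₂)ΔT = g
α₁L₁ + α₂L₂ = 2.26×10⁻⁵×2.482 + 1.3×10⁻⁵×1.168 = 7.12772×10⁻⁵ m/K
ΔT = 1.80×10⁻³ / 7.12772×10⁻⁵ = 25.254 K
T = 29.5 + 25.254 = 54.754 °C

T = 54.8 °C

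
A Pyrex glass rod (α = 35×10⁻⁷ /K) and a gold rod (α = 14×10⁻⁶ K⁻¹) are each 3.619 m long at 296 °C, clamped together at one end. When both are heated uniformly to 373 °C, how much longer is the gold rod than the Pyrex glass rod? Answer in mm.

ΔT = 77 K
Pyrex glass: ΔL = 35×10⁻⁷ × 3.619 m × 77 = 9.7532×10⁻⁴ m = 0.97532 mm
gold: ΔL = 14×10⁻⁶ × 3.619 m × 77 = 3.9013×10⁻³ m = 3.9013 mm
difference = 3.9013 − 0.97532 = 2.92598 mm

2.93 mm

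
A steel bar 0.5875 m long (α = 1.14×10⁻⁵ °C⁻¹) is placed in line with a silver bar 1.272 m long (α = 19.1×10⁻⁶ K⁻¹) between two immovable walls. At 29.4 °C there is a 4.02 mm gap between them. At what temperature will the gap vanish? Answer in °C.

Gap closes when ΔL₁ + ΔL₂ = 4.02 mm = 4.02×10⁻³ m
(α₁L₁ + α₂L₂)ΔT = g
α₁L₁ + α₂L₂ = 1.14×10⁻⁵×0.5875 + 19.1×10⁻⁶×1.272 = 3.09927×10⁻⁵ m/K
ΔT = 4.02×10⁻³ / 3.09927×10⁻⁵ = 129.71 K
T = 29.4 + 129.71 = 159.11 °C

T = 159 °C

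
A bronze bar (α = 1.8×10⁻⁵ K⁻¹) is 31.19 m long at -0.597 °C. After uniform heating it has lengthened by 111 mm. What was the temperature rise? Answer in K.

ΔT = 198 K

ΔL = αL₀ΔT ⇒ ΔT = ΔL / (αL₀)
ΔT = 111×10⁻³ m / (1.8×10⁻⁵ × 31.19 m) = 197.71 K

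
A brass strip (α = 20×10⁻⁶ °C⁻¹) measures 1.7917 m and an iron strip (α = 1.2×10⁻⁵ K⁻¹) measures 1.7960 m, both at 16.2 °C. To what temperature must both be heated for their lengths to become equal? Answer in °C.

T = 317.3 °C

L₁(1 + α₁ΔT) = L₂(1 + α₂ΔT) ⇒ ΔT = (L₂ − L₁)/(α₁L₁ − α₂L₂)
L₂ − L₁ = 1.7960 − 1.7917 = 4.30×10⁻³ m
α₁L₁ − α₂L₂ = 20×10⁻⁶×1.7917 − 1.2×10⁻⁵×1.7960 = 1.4282×10⁻⁵ m/K
ΔT = 4.30×10⁻³ / 1.4282×10⁻⁵ = 301.078 K
T = 16.2 + 301.078 = 317.278 °C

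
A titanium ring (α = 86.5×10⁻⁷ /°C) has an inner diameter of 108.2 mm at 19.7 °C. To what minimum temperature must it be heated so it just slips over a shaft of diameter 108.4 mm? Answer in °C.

T = 233 °C

Required Δd = 108.4 − 108.2 = 0.2 mm
Δd = αd₀ΔT ⇒ ΔT = Δd/(αd₀) = 0.2 / (86.5×10⁻⁷ × 108.2) = 213.69 K
T_min = 19.7 + 213.69 = 233.39 °C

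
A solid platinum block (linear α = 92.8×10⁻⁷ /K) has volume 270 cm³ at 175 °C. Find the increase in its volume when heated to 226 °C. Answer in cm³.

ΔV = 0.383 cm³

Isotropic solid: β ≈ 3α = 2.8×10⁻⁵ /K; ΔT = 51 K
ΔV = 3αV₀ΔT = 3(92.8×10⁻⁷)(270)(51) = 0.383 cm³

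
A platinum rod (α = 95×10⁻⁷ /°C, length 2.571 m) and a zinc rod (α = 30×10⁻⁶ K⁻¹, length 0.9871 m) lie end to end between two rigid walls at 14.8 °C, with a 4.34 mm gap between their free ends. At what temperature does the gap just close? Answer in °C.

T = 95.1 °C

Gap closes when ΔL₁ + ΔL₂ = 4.34 mm = 4.34×10⁻³ m
(α₁L₁ + α₂L₂)ΔT = g
α₁L₁ + α₂L₂ = 95×10⁻⁷×2.571 + 30×10⁻⁶×0.9871 = 5.40375×10⁻⁵ m/K
ΔT = 4.34×10⁻³ / 5.40375×10⁻⁵ = 80.315 K
T = 14.8 + 80.315 = 95.115 °C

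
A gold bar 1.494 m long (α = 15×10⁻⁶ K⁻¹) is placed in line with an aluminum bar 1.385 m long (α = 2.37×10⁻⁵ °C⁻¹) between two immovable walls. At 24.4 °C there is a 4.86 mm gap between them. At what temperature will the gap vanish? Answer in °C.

Gap closes when ΔL₁ + ΔL₂ = 4.86 mm = 4.86×10⁻³ m
(α₁L₁ + α₂L₂)ΔT = g
α₁L₁ + α₂L₂ = 15×10⁻⁶×1.494 + 2.37×10⁻⁵×1.385 = 5.52345×10⁻⁵ m/K
ΔT = 4.86×10⁻³ / 5.52345×10⁻⁵ = 87.99 K
T = 24.4 + 87.99 = 112.39 °C

T = 112 °C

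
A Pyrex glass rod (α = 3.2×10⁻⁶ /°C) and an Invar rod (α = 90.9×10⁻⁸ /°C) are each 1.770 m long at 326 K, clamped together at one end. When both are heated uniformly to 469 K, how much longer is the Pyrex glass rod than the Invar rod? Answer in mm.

0.580 mm

ΔT = 143 K
Pyrex glass: ΔL = 3.2×10⁻⁶ × 1.770 m × 143 = 8.0995×10⁻⁴ m = 0.80995 mm
Invar: ΔL = 90.9×10⁻⁸ × 1.770 m × 143 = 2.3008×10⁻⁴ m = 0.23008 mm
difference = 0.80995 − 0.23008 = 0.57987 mm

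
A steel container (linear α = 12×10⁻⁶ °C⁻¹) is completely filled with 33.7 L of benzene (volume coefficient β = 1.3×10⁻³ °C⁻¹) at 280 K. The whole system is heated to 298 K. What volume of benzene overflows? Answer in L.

0.767 L

The container also expands: β_container ≈ 3α = 3.6×10⁻⁵ /K
Net overflow = V₀(β_liq − 3α_cont)ΔT
β − 3α = 1.30×10⁻³ − 3.6×10⁻⁵ = 1.264×10⁻³ /K; ΔT = 18 K
ΔV = 33.7 × 1.264×10⁻³ × 18 = 0.767 L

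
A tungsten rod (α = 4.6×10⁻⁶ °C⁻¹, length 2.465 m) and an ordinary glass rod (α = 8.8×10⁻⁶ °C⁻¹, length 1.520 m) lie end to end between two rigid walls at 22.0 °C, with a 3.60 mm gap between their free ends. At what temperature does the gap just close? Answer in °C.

Gap closes when ΔL₁ + ΔL₂ = 3.60 mm = 3.60×10⁻³ m
(α₁L₁ + α₂L₂)ΔT = g
α₁L₁ + α₂L₂ = 4.6×10⁻⁶×2.465 + 8.8×10⁻⁶×1.520 = 2.4715×10⁻⁵ m/K
ΔT = 3.60×10⁻³ / 2.4715×10⁻⁵ = 145.66 K
T = 22.0 + 145.66 = 167.66 °C

T = 168 °C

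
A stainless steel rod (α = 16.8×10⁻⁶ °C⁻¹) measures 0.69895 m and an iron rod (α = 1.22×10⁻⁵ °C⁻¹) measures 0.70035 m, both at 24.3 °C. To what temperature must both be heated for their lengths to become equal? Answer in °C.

Equal length when α₁L₁ΔT − α₂L₂ΔT = L₂ − L₁ = 1.40×10⁻³ m
α₁L₁ = 1.174236×10⁻⁵, α₂L₂ = 8.54427×10⁻⁶ → Δ(αL) = 3.19809×10⁻⁶ m/K
ΔT = 1.40×10⁻³ / 3.19809×10⁻⁶ = 437.761 K, so T = 24.3 + 437.761 = 462.061 °C

T = 462.1 °C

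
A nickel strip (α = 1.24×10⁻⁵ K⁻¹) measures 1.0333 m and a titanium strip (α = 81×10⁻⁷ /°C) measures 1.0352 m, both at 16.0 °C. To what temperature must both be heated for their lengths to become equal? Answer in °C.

T = 445.1 °C

L₁(1 + α₁ΔT) = L₂(1 + α₂ΔT) ⇒ ΔT = (L₂ − L₁)/(α₁L₁ − α₂L₂)
L₂ − L₁ = 1.0352 − 1.0333 = 1.90×10⁻³ m
α₁L₁ − α₂L₂ = 1.24×10⁻⁵×1.0333 − 81×10⁻⁷×1.0352 = 4.4278×10⁻⁶ m/K
ΔT = 1.90×10⁻³ / 4.4278×10⁻⁶ = 429.107 K
T = 16.0 + 429.107 = 445.107 °C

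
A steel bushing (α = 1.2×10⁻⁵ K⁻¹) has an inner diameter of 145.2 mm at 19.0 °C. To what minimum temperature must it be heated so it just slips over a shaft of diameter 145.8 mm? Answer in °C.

Required Δd = 145.8 − 145.2 = 0.6 mm
Δd = αd₀ΔT ⇒ ΔT = Δd/(αd₀) = 0.6 / (1.2×10⁻⁵ × 145.2) = 344.35 K
T_min = 19.0 + 344.35 = 363.35 °C

T = 363 °C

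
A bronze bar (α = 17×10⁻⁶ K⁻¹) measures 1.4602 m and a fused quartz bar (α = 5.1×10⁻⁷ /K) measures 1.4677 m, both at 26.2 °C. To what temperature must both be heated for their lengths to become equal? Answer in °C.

Equal length when α₁L₁ΔT − α₂L₂ΔT = L₂ − L₁ = 7.50×10⁻³ m
α₁L₁ = 2.48234×10⁻⁵, α₂L₂ = 7.48527×10⁻⁷ → Δ(αL) = 2.4074873×10⁻⁵ m/K
ΔT = 7.50×10⁻³ / 2.4074873×10⁻⁵ = 311.528 K, so T = 26.2 + 311.528 = 337.728 °C

T = 337.7 °C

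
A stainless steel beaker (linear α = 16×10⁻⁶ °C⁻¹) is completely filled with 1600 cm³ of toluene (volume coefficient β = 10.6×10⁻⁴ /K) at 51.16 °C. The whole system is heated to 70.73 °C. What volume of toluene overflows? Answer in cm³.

The beaker also expands: β_container ≈ 3α = 4.8×10⁻⁵ /K
Net overflow = V₀(β_liq − 3α_cont)ΔT
β − 3α = 1.06×10⁻³ − 4.8×10⁻⁵ = 1.012×10⁻³ /K; ΔT = 19.57 K
ΔV = 1600 × 1.012×10⁻³ × 19.57 = 31.7 cm³

31.7 cm³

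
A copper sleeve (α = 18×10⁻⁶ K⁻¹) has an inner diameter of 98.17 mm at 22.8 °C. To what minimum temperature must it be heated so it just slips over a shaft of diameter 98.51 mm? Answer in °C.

T = 215 °C

Required Δd = 98.51 − 98.17 = 0.34 mm
Δd = αd₀ΔT ⇒ ΔT = Δd/(αd₀) = 0.34 / (18×10⁻⁶ × 98.17) = 192.41 K
T_min = 22.8 + 192.41 = 215.21 °C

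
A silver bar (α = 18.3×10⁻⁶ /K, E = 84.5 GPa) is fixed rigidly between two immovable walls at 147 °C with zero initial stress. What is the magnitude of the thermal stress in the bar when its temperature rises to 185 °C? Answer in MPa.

Fully constrained: the free strain ε = αΔT is blocked, so σ = Eε = EαΔT.
|ΔT| = 38 K
σ = 84.5×10⁹ × 18.3×10⁻⁶ × 38 = 5.88×10⁷ Pa

σ = 58.8 MPa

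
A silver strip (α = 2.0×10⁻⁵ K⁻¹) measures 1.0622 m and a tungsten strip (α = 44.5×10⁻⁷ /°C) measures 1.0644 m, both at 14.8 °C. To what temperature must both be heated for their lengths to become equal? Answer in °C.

Equal length when α₁L₁ΔT − α₂L₂ΔT = L₂ − L₁ = 2.20×10⁻³ m
α₁L₁ = 2.1244×10⁻⁵, α₂L₂ = 4.73658×10⁻⁶ → Δ(αL) = 1.650742×10⁻⁵ m/K
ΔT = 2.20×10⁻³ / 1.650742×10⁻⁵ = 133.273 K, so T = 14.8 + 133.273 = 148.073 °C

T = 148.1 °C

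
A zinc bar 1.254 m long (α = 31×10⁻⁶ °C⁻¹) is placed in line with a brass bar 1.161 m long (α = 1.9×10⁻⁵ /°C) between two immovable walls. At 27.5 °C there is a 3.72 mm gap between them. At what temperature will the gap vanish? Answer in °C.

T = 88.6 °C

α₁L₁ = 3.8874×10⁻⁵ m/K, α₂L₂ = 2.2059×10⁻⁵ m/K → total 6.0933×10⁻⁵ m/K
ΔT = g/(α₁L₁+α₂L₂) = 3.72×10⁻³ / 6.0933×10⁻⁵ = 61.051 K
T = 27.5 + 61.051 = 88.551 °C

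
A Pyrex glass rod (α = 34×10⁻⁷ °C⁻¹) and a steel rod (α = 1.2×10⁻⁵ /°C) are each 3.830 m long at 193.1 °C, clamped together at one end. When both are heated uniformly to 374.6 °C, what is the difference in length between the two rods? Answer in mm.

5.98 mm

ΔT = 181.5 K
Pyrex glass: ΔL = 34×10⁻⁷ × 3.830 m × 181.5 = 2.3635×10⁻³ m = 2.3635 mm
steel: ΔL = 1.2×10⁻⁵ × 3.830 m × 181.5 = 8.3417×10⁻³ m = 8.3417 mm
difference = 8.3417 − 2.3635 = 5.9782 mm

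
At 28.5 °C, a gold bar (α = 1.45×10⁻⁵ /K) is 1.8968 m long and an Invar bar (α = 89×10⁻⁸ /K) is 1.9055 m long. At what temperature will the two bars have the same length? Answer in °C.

T = 365.6 °C

Equal length when α₁L₁ΔT − α₂L₂ΔT = L₂ − L₁ = 8.70×10⁻³ m
α₁L₁ = 2.75036×10⁻⁵, α₂L₂ = 1.695895×10⁻⁶ → Δ(αL) = 2.5807705×10⁻⁵ m/K
ΔT = 8.70×10⁻³ / 2.5807705×10⁻⁵ = 337.109 K, so T = 28.5 + 337.109 = 365.609 °C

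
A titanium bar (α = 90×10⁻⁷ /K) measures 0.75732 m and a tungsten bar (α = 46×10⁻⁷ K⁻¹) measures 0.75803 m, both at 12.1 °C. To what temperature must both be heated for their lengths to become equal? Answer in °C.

L₁(1 + α₁ΔT) = L₂(1 + α₂ΔT) ⇒ ΔT = (L₂ − L₁)/(α₁L₁ − α₂L₂)
L₂ − L₁ = 0.75803 − 0.75732 = 7.10×10⁻⁴ m
α₁L₁ − α₂L₂ = 90×10⁻⁷×0.75732 − 46×10⁻⁷×0.75803 = 3.328942×10⁻⁶ m/K
ΔT = 7.10×10⁻⁴ / 3.328942×10⁻⁶ = 213.281 K
T = 12.1 + 213.281 = 225.381 °C

T = 225.4 °C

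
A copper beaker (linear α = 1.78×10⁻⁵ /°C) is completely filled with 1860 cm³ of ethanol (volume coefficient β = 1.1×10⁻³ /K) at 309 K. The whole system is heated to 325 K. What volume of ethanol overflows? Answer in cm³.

31.1 cm³

The beaker also expands: β_container ≈ 3α = 5.34×10⁻⁵ /K
Net overflow = V₀(β_liq − 3α_cont)ΔT
β − 3α = 1.10×10⁻³ − 5.34×10⁻⁵ = 1.0466×10⁻³ /K; ΔT = 16 K
ΔV = 1860 × 1.0466×10⁻³ × 16 = 31.1 cm³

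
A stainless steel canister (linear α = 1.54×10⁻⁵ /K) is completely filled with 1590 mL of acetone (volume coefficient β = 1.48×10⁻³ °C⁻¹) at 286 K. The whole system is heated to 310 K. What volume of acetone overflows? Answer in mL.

The canister also expands: β_container ≈ 3α = 4.62×10⁻⁵ /K
Net overflow = V₀(β_liq − 3α_cont)ΔT
β − 3α = 1.48×10⁻³ − 4.62×10⁻⁵ = 1.4338×10⁻³ /K; ΔT = 24 K
ΔV = 1590 × 1.4338×10⁻³ × 24 = 54.7 mL

54.7 mL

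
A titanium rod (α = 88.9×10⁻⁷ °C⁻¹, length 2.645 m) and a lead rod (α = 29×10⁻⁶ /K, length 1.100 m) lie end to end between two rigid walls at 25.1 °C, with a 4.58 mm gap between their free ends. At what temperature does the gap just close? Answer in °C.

Gap closes when ΔL₁ + ΔL₂ = 4.58 mm = 4.58×10⁻³ m
(α₁L₁ + α₂L₂)ΔT = g
α₁L₁ + α₂L₂ = 88.9×10⁻⁷×2.645 + 29×10⁻⁶×1.100 = 5.541405×10⁻⁵ m/K
ΔT = 4.58×10⁻³ / 5.541405×10⁻⁵ = 82.65 K
T = 25.1 + 82.65 = 107.75 °C

T = 108 °C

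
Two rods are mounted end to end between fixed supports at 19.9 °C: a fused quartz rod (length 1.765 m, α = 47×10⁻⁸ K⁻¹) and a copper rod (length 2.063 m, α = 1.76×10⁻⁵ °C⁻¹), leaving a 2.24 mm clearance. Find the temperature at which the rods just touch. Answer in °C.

T = 80.2 °C

α₁L₁ = 8.2955×10⁻⁷ m/K, α₂L₂ = 3.63088×10⁻⁵ m/K → total 3.713835×10⁻⁵ m/K
ΔT = g/(α₁L₁+α₂L₂) = 2.24×10⁻³ / 3.713835×10⁻⁵ = 60.315 K
T = 19.9 + 60.315 = 80.215 °C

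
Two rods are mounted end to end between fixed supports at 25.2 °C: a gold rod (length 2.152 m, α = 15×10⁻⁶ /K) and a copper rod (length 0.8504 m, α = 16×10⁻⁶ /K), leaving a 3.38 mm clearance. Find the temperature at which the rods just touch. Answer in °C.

T = 98.9 °C

α₁L₁ = 3.228×10⁻⁵ m/K, α₂L₂ = 1.36064×10⁻⁵ m/K → total 4.58864×10⁻⁵ m/K
ΔT = g/(α₁L₁+α₂L₂) = 3.38×10⁻³ / 4.58864×10⁻⁵ = 73.660 K
T = 25.2 + 73.660 = 98.860 °C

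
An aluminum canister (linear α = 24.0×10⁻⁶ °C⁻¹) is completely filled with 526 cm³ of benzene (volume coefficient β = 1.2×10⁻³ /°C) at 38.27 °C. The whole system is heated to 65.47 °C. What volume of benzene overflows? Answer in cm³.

16.1 cm³

The canister also expands: β_container ≈ 3α = 7.2×10⁻⁵ /K
Net overflow = V₀(β_liq − 3α_cont)ΔT
β − 3α = 1.20×10⁻³ − 7.2×10⁻⁵ = 1.128×10⁻³ /K; ΔT = 27.20 K
ΔV = 526 × 1.128×10⁻³ × 27.20 = 16.1 cm³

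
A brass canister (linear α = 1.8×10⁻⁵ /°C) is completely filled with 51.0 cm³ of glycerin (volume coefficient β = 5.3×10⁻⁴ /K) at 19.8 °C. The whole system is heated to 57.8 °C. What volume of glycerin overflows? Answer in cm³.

The canister also expands: β_container ≈ 3α = 5.4×10⁻⁵ /K
Net overflow = V₀(β_liq − 3α_cont)ΔT
β − 3α = 5.30×10⁻⁴ − 5.4×10⁻⁵ = 4.76×10⁻⁴ /K; ΔT = 38.0 K
ΔV = 51.0 × 4.76×10⁻⁴ × 38.0 = 0.922 cm³

0.922 cm³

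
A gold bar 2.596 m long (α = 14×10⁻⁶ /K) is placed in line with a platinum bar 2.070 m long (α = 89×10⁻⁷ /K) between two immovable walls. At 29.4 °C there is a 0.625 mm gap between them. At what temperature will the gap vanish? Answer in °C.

T = 40.8 °C

α₁L₁ = 3.6344×10⁻⁵ m/K, α₂L₂ = 1.8423×10⁻⁵ m/K → total 5.4767×10⁻⁵ m/K
ΔT = g/(α₁L₁+α₂L₂) = 6.25×10⁻⁴ / 5.4767×10⁻⁵ = 11.412 K
T = 29.4 + 11.412 = 40.812 °C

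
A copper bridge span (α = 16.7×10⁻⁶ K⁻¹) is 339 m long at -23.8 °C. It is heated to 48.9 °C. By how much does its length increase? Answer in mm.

ΔL = 412 mm

|ΔT| = |48.9 − (-23.8)| = 72.7 K
ΔL = αL₀ΔT = (16.7×10⁻⁶)(339)(72.7) = 4.12×10⁻¹ m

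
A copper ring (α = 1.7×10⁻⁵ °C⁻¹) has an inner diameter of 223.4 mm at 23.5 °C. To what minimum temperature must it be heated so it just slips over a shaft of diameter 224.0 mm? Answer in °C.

Required Δd = 224.0 − 223.4 = 0.6 mm
Δd = αd₀ΔT ⇒ ΔT = Δd/(αd₀) = 0.6 / (1.7×10⁻⁵ × 223.4) = 157.99 K
T_min = 23.5 + 157.99 = 181.49 °C

T = 181 °C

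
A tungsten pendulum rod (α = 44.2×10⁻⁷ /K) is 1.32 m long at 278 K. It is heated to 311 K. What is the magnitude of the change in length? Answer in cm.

ΔL = 0.0193 cm

|ΔT| = |311 − 278| = 33 K
ΔL = αL₀ΔT = (44.2×10⁻⁷)(1.32)(33) = 1.93×10⁻⁴ m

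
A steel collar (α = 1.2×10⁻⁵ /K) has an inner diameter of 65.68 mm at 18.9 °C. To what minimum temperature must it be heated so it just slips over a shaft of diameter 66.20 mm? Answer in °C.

T = 679 °C

Required Δd = 66.20 − 65.68 = 0.52 mm
Δd = αd₀ΔT ⇒ ΔT = Δd/(αd₀) = 0.52 / (1.2×10⁻⁵ × 65.68) = 659.76 K
T_min = 18.9 + 659.76 = 678.66 °C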